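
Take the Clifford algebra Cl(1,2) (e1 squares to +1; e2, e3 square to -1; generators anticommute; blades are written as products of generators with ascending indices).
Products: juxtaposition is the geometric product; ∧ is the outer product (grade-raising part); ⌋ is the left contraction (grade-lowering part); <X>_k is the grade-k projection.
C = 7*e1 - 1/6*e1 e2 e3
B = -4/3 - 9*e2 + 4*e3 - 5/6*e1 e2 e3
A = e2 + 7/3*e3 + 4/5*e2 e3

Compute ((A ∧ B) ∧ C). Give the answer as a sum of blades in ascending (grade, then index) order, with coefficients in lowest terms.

step 1: -4/3*e2 - 28/9*e3 + 359/15*e2 e3
step 2: 28/3*e1 e2 + 196/9*e1 e3 + 2513/15*e1 e2 e3
Answer: 28/3*e1 e2 + 196/9*e1 e3 + 2513/15*e1 e2 e3


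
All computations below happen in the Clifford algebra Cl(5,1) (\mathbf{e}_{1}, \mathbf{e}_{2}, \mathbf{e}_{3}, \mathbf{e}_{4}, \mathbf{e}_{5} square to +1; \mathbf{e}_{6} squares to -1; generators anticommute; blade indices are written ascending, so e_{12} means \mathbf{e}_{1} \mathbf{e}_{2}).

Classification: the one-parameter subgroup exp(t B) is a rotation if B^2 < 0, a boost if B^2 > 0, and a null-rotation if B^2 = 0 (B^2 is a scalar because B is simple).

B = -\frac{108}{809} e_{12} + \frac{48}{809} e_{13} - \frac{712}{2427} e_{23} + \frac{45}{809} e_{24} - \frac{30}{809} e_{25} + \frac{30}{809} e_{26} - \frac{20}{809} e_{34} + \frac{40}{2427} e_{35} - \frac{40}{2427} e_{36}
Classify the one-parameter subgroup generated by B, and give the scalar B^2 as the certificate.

B^2 term by term: the squares give (-\frac{108}{809})^2*(e_{12})^2 + (\frac{48}{809})^2*(e_{13})^2 + (-\frac{712}{2427})^2*(e_{23})^2 + (\frac{45}{809})^2*(e_{24})^2 + (-\frac{30}{809})^2*(e_{25})^2 + (\frac{30}{809})^2*(e_{26})^2 + (-\frac{20}{809})^2*(e_{34})^2 + (\frac{40}{2427})^2*(e_{35})^2 + (-\frac{40}{2427})^2*(e_{36})^2 = \frac{11664}{654481}*(-1) + \frac{2304}{654481}*(-1) + \frac{506944}{5890329}*(-1) + \frac{2025}{654481}*(-1) + \frac{900}{654481}*(-1) + \frac{900}{654481}*(+1) + \frac{400}{654481}*(-1) + \frac{1600}{5890329}*(-1) + \frac{1600}{5890329}*(+1) = -\frac{1}{9} (each basis 2-blade squares to minus the product of its generators' squares); cross terms between blades sharing an index anticommute and cancel; the commuting (index-disjoint) pairs give grade-4 terms 2*c*c'*(blade product), which cancel blade by blade — e_{1234}: \frac{4320}{654481} - \frac{4320}{654481} = 0; e_{1235}: -\frac{2880}{654481} + \frac{2880}{654481} = 0; e_{1236}: \frac{2880}{654481} - \frac{2880}{654481} = 0; e_{2345}: -\frac{1200}{654481} + \frac{1200}{654481} = 0; e_{2346}: \frac{1200}{654481} - \frac{1200}{654481} = 0; e_{2356}: -\frac{800}{654481} + \frac{800}{654481} = 0 — confirming B is simple. So B^2 = -\frac{1}{9}.
Answer: rotation, certificate B^2 = -\frac{1}{9}. Key observation: B^2 = -\frac{1}{9} is a conjugation invariant, so its sign decides the class regardless of the surface form of B.


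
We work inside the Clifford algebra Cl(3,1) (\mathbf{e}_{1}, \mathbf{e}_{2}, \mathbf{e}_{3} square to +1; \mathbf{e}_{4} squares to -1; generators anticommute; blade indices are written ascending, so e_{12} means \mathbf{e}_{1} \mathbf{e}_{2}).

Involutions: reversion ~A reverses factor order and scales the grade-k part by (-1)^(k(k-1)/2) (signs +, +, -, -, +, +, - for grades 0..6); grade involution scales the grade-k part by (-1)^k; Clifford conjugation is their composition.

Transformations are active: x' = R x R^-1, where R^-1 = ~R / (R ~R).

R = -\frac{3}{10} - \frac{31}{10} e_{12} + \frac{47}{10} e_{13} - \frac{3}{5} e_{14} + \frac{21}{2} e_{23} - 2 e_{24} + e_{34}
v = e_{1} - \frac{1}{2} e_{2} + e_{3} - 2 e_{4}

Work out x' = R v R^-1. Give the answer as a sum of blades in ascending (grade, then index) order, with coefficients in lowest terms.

~R = -\frac{3}{10} + \frac{31}{10} e_{12} - \frac{47}{10} e_{13} + \frac{3}{5} e_{14} - \frac{21}{2} e_{23} + 2 e_{24} - e_{34}, and R ~R = \frac{3417}{25}, so R^-1 = ~R / (\frac{3417}{25}).
R v = \frac{19}{4} e_{1} + \frac{39}{4} e_{2} + \frac{9}{4} e_{3} - \frac{4}{5} e_{4} + \frac{39}{4} e_{123} + \frac{39}{10} e_{124} - \frac{39}{5} e_{134} - \frac{39}{2} e_{234}
Answer: \frac{1607}{2278} e_{1} + \frac{43}{1139} e_{2} - \frac{926}{1139} e_{3} - \frac{29}{17} e_{4}


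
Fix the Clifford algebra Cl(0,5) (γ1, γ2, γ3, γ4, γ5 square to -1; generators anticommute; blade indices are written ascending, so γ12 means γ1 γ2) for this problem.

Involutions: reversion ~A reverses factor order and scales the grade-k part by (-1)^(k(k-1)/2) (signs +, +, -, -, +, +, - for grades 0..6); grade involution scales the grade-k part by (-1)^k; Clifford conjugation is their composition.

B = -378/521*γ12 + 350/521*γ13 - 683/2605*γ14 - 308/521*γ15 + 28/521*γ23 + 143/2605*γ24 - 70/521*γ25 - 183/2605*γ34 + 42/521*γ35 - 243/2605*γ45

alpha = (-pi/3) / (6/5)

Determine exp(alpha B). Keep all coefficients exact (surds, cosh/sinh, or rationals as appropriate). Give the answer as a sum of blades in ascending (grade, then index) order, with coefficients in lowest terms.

B^2 term by term: the squares give (-378/521)^2*(γ12)^2 + (350/521)^2*(γ13)^2 + (-683/2605)^2*(γ14)^2 + (-308/521)^2*(γ15)^2 + (28/521)^2*(γ23)^2 + (143/2605)^2*(γ24)^2 + (-70/521)^2*(γ25)^2 + (-183/2605)^2*(γ34)^2 + (42/521)^2*(γ35)^2 + (-243/2605)^2*(γ45)^2 = 142884/271441*(-1) + 122500/271441*(-1) + 466489/6786025*(-1) + 94864/271441*(-1) + 784/271441*(-1) + 20449/6786025*(-1) + 4900/271441*(-1) + 33489/6786025*(-1) + 1764/271441*(-1) + 59049/6786025*(-1) = -36/25 (each basis 2-blade squares to minus the product of its generators' squares); cross terms between blades sharing an index anticommute and cancel; the commuting (index-disjoint) pairs give grade-4 terms 2*c*c'*(blade product), which cancel blade by blade — γ1234: 138348/1357205 - 20020/271441 - 38248/1357205 = 0; γ1235: -31752/271441 + 49000/271441 - 17248/271441 = 0; γ1245: 183708/1357205 - 19124/271441 - 88088/1357205 = 0; γ1345: -34020/271441 + 57372/1357205 + 112728/1357205 = 0; γ2345: -13608/1357205 - 12012/1357205 + 5124/271441 = 0 — confirming B is simple. So B^2 = -36/25.
B^2 = -36/25 — circular case — the even/odd split gives cos and sin: l = 6/5, alpha*l = -pi/3, so exp(alpha B) = cos(-pi/3) + (sin(-pi/3)/(6/5))*B = 1/2 + (-5*sqrt(3)/12)*B.
Answer: 1/2 + 315*sqrt(3)/1042*γ12 - 875*sqrt(3)/3126*γ13 + 683*sqrt(3)/6252*γ14 + 385*sqrt(3)/1563*γ15 - 35*sqrt(3)/1563*γ23 - 143*sqrt(3)/6252*γ24 + 175*sqrt(3)/3126*γ25 + 61*sqrt(3)/2084*γ34 - 35*sqrt(3)/1042*γ35 + 81*sqrt(3)/2084*γ45


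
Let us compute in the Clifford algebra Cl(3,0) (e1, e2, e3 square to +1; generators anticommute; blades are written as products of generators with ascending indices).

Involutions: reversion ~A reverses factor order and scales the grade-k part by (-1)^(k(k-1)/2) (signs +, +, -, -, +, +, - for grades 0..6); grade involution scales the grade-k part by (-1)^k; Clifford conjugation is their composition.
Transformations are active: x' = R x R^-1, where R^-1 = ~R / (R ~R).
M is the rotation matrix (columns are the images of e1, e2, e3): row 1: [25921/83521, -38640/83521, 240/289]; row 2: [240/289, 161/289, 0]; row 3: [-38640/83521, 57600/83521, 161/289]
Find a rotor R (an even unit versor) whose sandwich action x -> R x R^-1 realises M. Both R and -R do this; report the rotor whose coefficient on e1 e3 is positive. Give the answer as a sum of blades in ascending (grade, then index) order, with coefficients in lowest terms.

Method: write R = a + b12*e1 e2 + b13*e1 e3 + b23*e2 e3 with a^2 + b12^2 + b13^2 + b23^2 = 1 (so R^-1 = ~R). Expanding the columns R e_j ~R gives tr M = 4a^2 - 1 and, from the antisymmetric part, M21 - M12 = -4a*b12, M13 - M31 = 4a*b13, M32 - M23 = -4a*b23.
Here tr M = 118979/83521, so a^2 = (1 + tr M)/4 = 50625/83521 and a = ±225/289. Taking a = 225/289: M21 - M12 = 108000/83521, M13 - M31 = 108000/83521, M32 - M23 = 57600/83521, giving b12 = -120/289, b13 = 120/289, b23 = -64/289, i.e. R = 225/289 - 120/289*e1 e2 + 120/289*e1 e3 - 64/289*e2 e3.
Its e1 e3 coefficient is already positive.
Answer: 225/289 - 120/289*e1 e2 + 120/289*e1 e3 - 64/289*e2 e3. Sheet selection: the two-to-one cover makes ±R indistinguishable at the matrix level (trace 118979/83521), so uniqueness comes from the required sign on e1 e3.


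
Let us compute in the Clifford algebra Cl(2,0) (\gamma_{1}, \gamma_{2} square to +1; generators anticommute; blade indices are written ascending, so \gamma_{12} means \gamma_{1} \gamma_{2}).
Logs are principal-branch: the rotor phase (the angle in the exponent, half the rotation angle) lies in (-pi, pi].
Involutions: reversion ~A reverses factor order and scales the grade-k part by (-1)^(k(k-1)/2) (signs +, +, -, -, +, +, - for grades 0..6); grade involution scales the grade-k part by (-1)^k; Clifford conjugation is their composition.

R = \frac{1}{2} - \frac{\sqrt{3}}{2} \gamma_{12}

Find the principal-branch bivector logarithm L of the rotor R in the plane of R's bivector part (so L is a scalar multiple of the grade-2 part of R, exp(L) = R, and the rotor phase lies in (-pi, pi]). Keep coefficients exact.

The scalar part of R is \frac{1}{2}, which fixes the principal-branch rotor phase; the unit plane is then the bivector part divided by the sine of that phase, and L is that plane scaled by the phase.
Concretely: cos(phase) = \frac{1}{2} gives phase = ±\frac{\pi}{3}, and since phase/sin(phase) is even the sign is immaterial: L = (phase/sin(phase)) * <R>_2 = (\frac{2 \sqrt{3} \pi}{9}) * <R>_2.
Answer: - \frac{\pi}{3} \gamma_{12}


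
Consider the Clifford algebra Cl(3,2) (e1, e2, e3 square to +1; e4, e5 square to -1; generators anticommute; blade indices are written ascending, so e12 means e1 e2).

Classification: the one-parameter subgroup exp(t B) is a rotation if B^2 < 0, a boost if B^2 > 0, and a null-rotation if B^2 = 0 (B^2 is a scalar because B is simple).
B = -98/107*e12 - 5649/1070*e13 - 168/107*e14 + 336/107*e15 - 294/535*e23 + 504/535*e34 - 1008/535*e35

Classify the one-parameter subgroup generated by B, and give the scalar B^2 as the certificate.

B^2 term by term: the squares give (-98/107)^2*(e12)^2 + (-5649/1070)^2*(e13)^2 + (-168/107)^2*(e14)^2 + (336/107)^2*(e15)^2 + (-294/535)^2*(e23)^2 + (504/535)^2*(e34)^2 + (-1008/535)^2*(e35)^2 = 9604/11449*(-1) + 31911201/1144900*(-1) + 28224/11449*(+1) + 112896/11449*(+1) + 86436/286225*(-1) + 254016/286225*(+1) + 1016064/286225*(+1) = -49/4 (each basis 2-blade squares to minus the product of its generators' squares); cross terms between blades sharing an index anticommute and cancel; the commuting (index-disjoint) pairs give grade-4 terms 2*c*c'*(blade product), which cancel blade by blade — e1234: -98784/57245 + 98784/57245 = 0; e1235: 197568/57245 - 197568/57245 = 0; e1345: -338688/57245 + 338688/57245 = 0 — confirming B is simple. So B^2 = -49/4.
Answer: rotation, certificate B^2 = -49/4. Why this suffices: the scalar -49/4 survives any versor conjugation, so its sign alone determines the class however B is presented.


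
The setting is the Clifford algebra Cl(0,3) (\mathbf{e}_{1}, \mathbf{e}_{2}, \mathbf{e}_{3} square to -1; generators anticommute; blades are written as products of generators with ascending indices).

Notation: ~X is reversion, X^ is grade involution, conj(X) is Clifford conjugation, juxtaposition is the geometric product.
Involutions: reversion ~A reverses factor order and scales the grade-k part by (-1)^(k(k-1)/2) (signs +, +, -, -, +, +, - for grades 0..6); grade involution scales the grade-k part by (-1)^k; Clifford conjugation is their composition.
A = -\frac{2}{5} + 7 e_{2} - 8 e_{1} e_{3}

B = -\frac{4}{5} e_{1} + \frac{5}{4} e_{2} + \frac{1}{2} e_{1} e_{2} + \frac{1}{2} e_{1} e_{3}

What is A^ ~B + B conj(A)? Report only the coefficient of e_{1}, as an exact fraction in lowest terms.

first term: \frac{19}{4} + \frac{191}{50} e_{1} - \frac{1}{2} e_{2} + \frac{32}{5} e_{3} - \frac{27}{5} e_{1} e_{2} + \frac{1}{5} e_{1} e_{3} - 4 e_{2} e_{3} + \frac{13}{2} e_{1} e_{2} e_{3}
second term: \frac{19}{4} + \frac{191}{50} e_{1} - \frac{1}{2} e_{2} + \frac{32}{5} e_{3} + \frac{27}{5} e_{1} e_{2} - \frac{1}{5} e_{1} e_{3} + 4 e_{2} e_{3} - \frac{13}{2} e_{1} e_{2} e_{3}
Answer: \frac{191}{25}


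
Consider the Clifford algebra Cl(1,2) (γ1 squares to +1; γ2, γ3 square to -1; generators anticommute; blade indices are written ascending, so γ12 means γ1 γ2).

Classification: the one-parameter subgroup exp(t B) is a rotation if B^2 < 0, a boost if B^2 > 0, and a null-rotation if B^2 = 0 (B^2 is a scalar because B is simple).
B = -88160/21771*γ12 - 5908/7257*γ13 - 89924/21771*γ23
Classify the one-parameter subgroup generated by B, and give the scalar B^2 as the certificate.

B^2 term by term: the squares give (-88160/21771)^2*(γ12)^2 + (-5908/7257)^2*(γ13)^2 + (-89924/21771)^2*(γ23)^2 = 7772185600/473976441*(+1) + 34904464/52664049*(+1) + 8086325776/473976441*(-1) = 0 (each basis 2-blade squares to minus the product of its generators' squares); cross terms between blades sharing an index anticommute and cancel. So B^2 = 0.
Answer: null-rotation, certificate B^2 = 0. Key observation: B^2 = 0 is a conjugation invariant, so its sign decides the class regardless of the surface form of B.


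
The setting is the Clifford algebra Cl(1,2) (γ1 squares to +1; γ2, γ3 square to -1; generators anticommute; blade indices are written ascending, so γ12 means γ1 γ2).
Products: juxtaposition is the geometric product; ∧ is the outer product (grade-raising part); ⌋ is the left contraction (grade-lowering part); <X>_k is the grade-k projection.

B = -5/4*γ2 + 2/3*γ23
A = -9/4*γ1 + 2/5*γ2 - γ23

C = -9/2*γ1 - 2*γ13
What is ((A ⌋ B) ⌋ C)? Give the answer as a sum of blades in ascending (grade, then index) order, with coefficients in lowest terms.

step 1: 7/6 - 4/15*γ3
step 2: -283/60*γ1 - 7/3*γ13
Answer: -283/60*γ1 - 7/3*γ13


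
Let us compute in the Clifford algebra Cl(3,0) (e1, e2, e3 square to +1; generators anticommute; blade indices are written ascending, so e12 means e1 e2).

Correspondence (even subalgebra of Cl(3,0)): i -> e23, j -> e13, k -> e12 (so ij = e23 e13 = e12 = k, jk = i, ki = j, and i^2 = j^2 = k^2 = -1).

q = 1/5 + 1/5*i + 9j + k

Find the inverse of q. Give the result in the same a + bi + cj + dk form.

In blades: q = 1/5 + e12 + 9*e13 + 1/5*e23.
With qbar = 1/5 - e12 - 9*e13 - 1/5*e23 (scalar fixed, mapped units negated), q qbar = 2052/25 (the sum of squared coefficients), so q^-1 = qbar / (2052/25) = 5/2052 - 25/2052*e12 - 25/228*e13 - 5/2052*e23; translating back:
Answer: 5/2052 - 5/2052*i - 25/228*j - 25/2052*k


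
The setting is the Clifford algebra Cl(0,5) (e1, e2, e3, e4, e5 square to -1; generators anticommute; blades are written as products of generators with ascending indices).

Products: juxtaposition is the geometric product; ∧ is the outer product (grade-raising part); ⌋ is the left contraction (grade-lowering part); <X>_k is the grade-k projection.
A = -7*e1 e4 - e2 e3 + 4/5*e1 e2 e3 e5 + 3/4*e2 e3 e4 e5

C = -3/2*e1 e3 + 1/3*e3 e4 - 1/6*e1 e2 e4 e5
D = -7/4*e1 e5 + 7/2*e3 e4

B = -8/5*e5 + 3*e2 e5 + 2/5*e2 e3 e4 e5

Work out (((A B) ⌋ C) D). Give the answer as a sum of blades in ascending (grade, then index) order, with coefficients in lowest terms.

step 1: 3/10 + 12/5*e1 e3 - 8/25*e1 e4 - 9/4*e3 e4 - 3*e3 e5 + 2/5*e4 e5 + 32/25*e1 e2 e3 + 56/5*e1 e4 e5 + 6/5*e2 e3 e4 + 8/5*e2 e3 e5 + 14/5*e1 e2 e3 e5 + 21*e1 e2 e4 e5
step 2: 17/20 - 28/15*e2 + 1/15*e1 e2 - 9/20*e1 e3 + 4/75*e2 e5 + 1/10*e3 e4 - 1/20*e1 e2 e4 e5
step 3: -7/20 + 7/75*e1 e2 + 63/40*e1 e4 - 119/80*e1 e5 - 7/80*e2 e4 - 7/60*e2 e5 + 119/40*e3 e4 + 63/80*e3 e5 - 49/15*e1 e2 e5 - 98/15*e2 e3 e4 + 7/30*e1 e2 e3 e4 - 7/40*e1 e2 e3 e5 - 7/40*e1 e3 e4 e5 + 14/75*e2 e3 e4 e5
Answer: -7/20 + 7/75*e1 e2 + 63/40*e1 e4 - 119/80*e1 e5 - 7/80*e2 e4 - 7/60*e2 e5 + 119/40*e3 e4 + 63/80*e3 e5 - 49/15*e1 e2 e5 - 98/15*e2 e3 e4 + 7/30*e1 e2 e3 e4 - 7/40*e1 e2 e3 e5 - 7/40*e1 e3 e4 e5 + 14/75*e2 e3 e4 e5


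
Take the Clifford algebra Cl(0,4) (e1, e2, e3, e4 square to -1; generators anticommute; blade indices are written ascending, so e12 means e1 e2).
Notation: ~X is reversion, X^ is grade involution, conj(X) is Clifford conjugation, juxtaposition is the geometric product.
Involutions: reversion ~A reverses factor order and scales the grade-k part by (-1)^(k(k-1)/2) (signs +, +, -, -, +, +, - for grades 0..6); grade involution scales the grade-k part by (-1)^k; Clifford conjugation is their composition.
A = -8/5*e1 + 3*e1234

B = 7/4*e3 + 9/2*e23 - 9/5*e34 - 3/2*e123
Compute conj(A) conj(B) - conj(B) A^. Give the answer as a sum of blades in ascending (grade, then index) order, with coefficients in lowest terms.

first term: 9/2*e4 - 27/5*e12 - 14/5*e13 + 27/2*e14 + 12/5*e23 - 36/5*e123 - 21/4*e124 + 72/25*e134
second term: -9/2*e4 - 27/5*e12 + 14/5*e13 + 27/2*e14 + 12/5*e23 - 36/5*e123 + 21/4*e124 + 72/25*e134
Answer: 9*e4 - 28/5*e13 - 21/2*e124


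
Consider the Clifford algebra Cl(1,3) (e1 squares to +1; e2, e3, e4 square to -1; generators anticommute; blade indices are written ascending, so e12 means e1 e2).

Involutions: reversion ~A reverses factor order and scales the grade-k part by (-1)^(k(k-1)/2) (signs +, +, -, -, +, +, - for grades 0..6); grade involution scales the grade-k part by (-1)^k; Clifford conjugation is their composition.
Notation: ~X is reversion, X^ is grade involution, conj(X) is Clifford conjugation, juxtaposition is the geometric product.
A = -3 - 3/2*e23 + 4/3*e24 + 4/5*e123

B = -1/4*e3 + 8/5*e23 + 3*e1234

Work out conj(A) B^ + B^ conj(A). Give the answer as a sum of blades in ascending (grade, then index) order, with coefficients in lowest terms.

first term: -12/5 - 32/25*e1 - 3/8*e2 - 3/4*e3 - 12/5*e4 - 1/5*e12 - 4*e13 - 9/2*e14 - 24/5*e23 + 32/15*e34 + 1/3*e234 - 9*e1234
second term: -12/5 - 32/25*e1 + 3/8*e2 - 3/4*e3 + 12/5*e4 - 1/5*e12 - 4*e13 - 9/2*e14 - 24/5*e23 - 32/15*e34 + 1/3*e234 - 9*e1234
Answer: -24/5 - 64/25*e1 - 3/2*e3 - 2/5*e12 - 8*e13 - 9*e14 - 48/5*e23 + 2/3*e234 - 18*e1234


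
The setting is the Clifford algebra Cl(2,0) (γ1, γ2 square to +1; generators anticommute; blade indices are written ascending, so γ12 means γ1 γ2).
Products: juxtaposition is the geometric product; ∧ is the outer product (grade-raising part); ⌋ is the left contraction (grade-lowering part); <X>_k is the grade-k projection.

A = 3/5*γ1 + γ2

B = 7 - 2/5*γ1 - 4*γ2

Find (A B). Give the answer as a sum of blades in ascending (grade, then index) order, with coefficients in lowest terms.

step 1: -106/25 + 21/5*γ1 + 7*γ2 - 2*γ12
Answer: -106/25 + 21/5*γ1 + 7*γ2 - 2*γ12


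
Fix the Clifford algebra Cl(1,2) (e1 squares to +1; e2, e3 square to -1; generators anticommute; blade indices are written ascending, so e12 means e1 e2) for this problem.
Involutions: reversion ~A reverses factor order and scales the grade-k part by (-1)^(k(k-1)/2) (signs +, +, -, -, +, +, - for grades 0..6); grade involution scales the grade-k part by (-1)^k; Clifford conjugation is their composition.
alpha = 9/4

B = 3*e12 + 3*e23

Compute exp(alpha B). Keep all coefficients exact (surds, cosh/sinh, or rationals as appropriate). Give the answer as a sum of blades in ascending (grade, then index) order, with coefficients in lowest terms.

B^2 term by term: the squares give (3)^2*(e12)^2 + (3)^2*(e23)^2 = 9*(+1) + 9*(-1) = 0 (each basis 2-blade squares to minus the product of its generators' squares); cross terms between blades sharing an index anticommute and cancel. So B^2 = 0.
B^2 = 0, and the exponential is exactly linear here: exp(alpha B) = 1 + alpha B (parabolic case).
Answer: 1 + 27/4*e12 + 27/4*e23


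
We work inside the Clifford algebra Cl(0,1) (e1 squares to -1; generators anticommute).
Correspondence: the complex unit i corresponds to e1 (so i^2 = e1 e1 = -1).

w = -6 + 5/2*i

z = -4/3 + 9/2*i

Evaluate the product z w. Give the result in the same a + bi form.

In blades: z = -4/3 + 9/2*e1, w = -6 + 5/2*e1.
Distribute z over w term by term (generator squares from the signature, products reordered to ascending indices): (-4/3)*w = 8 - 10/3*e1; (9/2*e1)*w = -45/4 - 27*e1.
Sum: -13/4 - 91/3*e1; translating back through the correspondence:
Answer: -13/4 - 91/3*i


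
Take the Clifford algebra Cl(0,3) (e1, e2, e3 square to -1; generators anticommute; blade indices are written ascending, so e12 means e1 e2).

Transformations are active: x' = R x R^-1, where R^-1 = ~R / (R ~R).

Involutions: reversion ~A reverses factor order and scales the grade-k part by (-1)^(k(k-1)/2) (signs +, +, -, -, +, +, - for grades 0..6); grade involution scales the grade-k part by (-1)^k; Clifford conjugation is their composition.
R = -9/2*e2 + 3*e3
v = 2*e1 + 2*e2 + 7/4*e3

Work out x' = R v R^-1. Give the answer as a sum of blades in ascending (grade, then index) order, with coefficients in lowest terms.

~R = -9/2*e2 + 3*e3, and R ~R = -117/4, so R^-1 = ~R / (-117/4).
R v = 15/4 + 9*e12 - 6*e13 - 111/8*e23
Answer: -2*e1 - 11/13*e2 - 131/52*e3


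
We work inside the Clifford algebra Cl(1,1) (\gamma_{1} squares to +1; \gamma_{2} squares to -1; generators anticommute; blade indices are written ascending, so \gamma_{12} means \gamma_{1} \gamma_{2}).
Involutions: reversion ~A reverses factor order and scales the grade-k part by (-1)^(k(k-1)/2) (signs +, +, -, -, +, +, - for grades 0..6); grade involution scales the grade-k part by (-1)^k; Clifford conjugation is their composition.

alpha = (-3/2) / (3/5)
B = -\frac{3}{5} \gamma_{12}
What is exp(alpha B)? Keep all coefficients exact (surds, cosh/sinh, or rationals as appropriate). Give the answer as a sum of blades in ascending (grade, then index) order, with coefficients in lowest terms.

B^2 = (-\frac{3}{5})^2*(\gamma_{12})^2 = \frac{9}{25}*(+1) = \frac{9}{25} (a basis 2-blade squares to minus the product of its generators' squares).
B^2 = \frac{9}{25} — hyperbolic case — the even/odd split gives cosh and sinh: l = \frac{3}{5}, alpha*l = - \frac{3}{2}, so exp(alpha B) = cosh(- \frac{3}{2}) + (sinh(- \frac{3}{2})/(\frac{3}{5}))*B = \cosh{\left(\frac{3}{2} \right)} + (- \frac{5 \sinh{\left(\frac{3}{2} \right)}}{3})*B.
Answer: \cosh{\left(\frac{3}{2} \right)} + \sinh{\left(\frac{3}{2} \right)} \gamma_{12}


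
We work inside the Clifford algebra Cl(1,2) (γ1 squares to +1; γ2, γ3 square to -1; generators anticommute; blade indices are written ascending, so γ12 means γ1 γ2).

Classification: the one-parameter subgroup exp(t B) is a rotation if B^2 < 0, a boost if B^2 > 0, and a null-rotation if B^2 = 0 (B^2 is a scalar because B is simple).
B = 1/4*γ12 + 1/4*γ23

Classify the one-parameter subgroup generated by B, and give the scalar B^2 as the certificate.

B^2 term by term: the squares give (1/4)^2*(γ12)^2 + (1/4)^2*(γ23)^2 = 1/16*(+1) + 1/16*(-1) = 0 (each basis 2-blade squares to minus the product of its generators' squares); cross terms between blades sharing an index anticommute and cancel. So B^2 = 0.
Answer: null-rotation, certificate B^2 = 0. No conjugation can change B^2 = 0; the sign gives the class.


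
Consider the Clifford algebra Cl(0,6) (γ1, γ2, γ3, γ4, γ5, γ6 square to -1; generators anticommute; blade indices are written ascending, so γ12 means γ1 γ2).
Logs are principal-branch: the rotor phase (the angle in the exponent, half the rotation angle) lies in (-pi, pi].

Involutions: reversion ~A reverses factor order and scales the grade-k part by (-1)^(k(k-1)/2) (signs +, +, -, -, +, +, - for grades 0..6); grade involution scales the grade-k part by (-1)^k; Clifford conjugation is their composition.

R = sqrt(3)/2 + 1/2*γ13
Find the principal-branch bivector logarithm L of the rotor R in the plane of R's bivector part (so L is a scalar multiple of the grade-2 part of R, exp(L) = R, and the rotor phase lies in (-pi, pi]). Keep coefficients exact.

The scalar part of R is sqrt(3)/2, and that scalar determines the rotor phase on the principal branch; recovering the unit plane as bivector-part over sine of the phase gives L = phase * plane.
Concretely: cos(phase) = sqrt(3)/2 gives phase = ±pi/6, and since phase/sin(phase) is even the sign is immaterial: L = (phase/sin(phase)) * <R>_2 = (pi/3) * <R>_2.
Answer: pi/6*γ13


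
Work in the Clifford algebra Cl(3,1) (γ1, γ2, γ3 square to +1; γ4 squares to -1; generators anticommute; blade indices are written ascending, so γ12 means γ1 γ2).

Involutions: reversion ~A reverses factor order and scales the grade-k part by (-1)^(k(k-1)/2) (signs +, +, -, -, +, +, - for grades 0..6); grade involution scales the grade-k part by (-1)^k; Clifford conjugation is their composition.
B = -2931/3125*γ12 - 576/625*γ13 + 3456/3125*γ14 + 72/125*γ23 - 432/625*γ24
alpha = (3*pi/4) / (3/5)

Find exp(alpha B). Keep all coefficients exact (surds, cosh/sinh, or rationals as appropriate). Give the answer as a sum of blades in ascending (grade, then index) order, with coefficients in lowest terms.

B^2 term by term: the squares give (-2931/3125)^2*(γ12)^2 + (-576/625)^2*(γ13)^2 + (3456/3125)^2*(γ14)^2 + (72/125)^2*(γ23)^2 + (-432/625)^2*(γ24)^2 = 8590761/9765625*(-1) + 331776/390625*(-1) + 11943936/9765625*(+1) + 5184/15625*(-1) + 186624/390625*(+1) = -9/25 (each basis 2-blade squares to minus the product of its generators' squares); cross terms between blades sharing an index anticommute and cancel; the commuting (index-disjoint) pairs give grade-4 terms 2*c*c'*(blade product), which cancel blade by blade — γ1234: -497664/390625 + 497664/390625 = 0 — confirming B is simple. So B^2 = -9/25.
B^2 = -9/25 — B^2 < 0, so the exponential closes trigonometrically: l = 3/5, alpha*l = 3*pi/4, so exp(alpha B) = cos(3*pi/4) + (sin(3*pi/4)/(3/5))*B = -sqrt(2)/2 + (5*sqrt(2)/6)*B.
Answer: -sqrt(2)/2 - 977*sqrt(2)/1250*γ12 - 96*sqrt(2)/125*γ13 + 576*sqrt(2)/625*γ14 + 12*sqrt(2)/25*γ23 - 72*sqrt(2)/125*γ24


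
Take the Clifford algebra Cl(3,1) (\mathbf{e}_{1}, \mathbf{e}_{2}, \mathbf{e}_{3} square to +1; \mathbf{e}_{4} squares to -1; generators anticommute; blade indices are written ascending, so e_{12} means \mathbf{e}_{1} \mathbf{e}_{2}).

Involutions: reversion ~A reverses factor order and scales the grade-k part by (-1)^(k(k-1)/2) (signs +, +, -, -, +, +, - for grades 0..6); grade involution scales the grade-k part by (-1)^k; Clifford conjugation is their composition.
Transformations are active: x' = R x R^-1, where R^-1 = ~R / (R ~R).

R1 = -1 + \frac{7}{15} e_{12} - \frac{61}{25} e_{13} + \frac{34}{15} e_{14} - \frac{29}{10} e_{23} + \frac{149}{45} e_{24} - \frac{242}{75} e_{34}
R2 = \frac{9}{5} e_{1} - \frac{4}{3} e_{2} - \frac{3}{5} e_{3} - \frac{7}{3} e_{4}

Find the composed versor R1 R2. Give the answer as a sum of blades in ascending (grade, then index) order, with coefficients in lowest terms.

Distribute over the terms of R2 (each basis-blade product reordered to ascending indices, repeated generators contracted through their squares):
R1 (\frac{9}{5} e_{1}) = -\frac{9}{5} e_{1} - \frac{21}{25} e_{2} + \frac{549}{125} e_{3} - \frac{102}{25} e_{4} - \frac{261}{50} e_{123} + \frac{149}{25} e_{124} - \frac{726}{125} e_{134}
R1 (-\frac{4}{3} e_{2}) = -\frac{28}{45} e_{1} + \frac{4}{3} e_{2} - \frac{58}{15} e_{3} + \frac{596}{135} e_{4} - \frac{244}{75} e_{123} + \frac{136}{45} e_{124} + \frac{968}{225} e_{234}
R1 (-\frac{3}{5} e_{3}) = \frac{183}{125} e_{1} + \frac{87}{50} e_{2} + \frac{3}{5} e_{3} - \frac{242}{125} e_{4} - \frac{7}{25} e_{123} + \frac{34}{25} e_{134} + \frac{149}{75} e_{234}
R1 (-\frac{7}{3} e_{4}) = \frac{238}{45} e_{1} + \frac{1043}{135} e_{2} - \frac{1694}{225} e_{3} + \frac{7}{3} e_{4} - \frac{49}{45} e_{124} + \frac{427}{75} e_{134} + \frac{203}{30} e_{234}
Summing the partial products and collecting blades:
Answer: \frac{1624}{375} e_{1} + \frac{2689}{270} e_{2} - \frac{7204}{1125} e_{3} + \frac{2471}{3375} e_{4} - \frac{1313}{150} e_{123} + \frac{592}{75} e_{124} + \frac{467}{375} e_{134} + \frac{235}{18} e_{234}


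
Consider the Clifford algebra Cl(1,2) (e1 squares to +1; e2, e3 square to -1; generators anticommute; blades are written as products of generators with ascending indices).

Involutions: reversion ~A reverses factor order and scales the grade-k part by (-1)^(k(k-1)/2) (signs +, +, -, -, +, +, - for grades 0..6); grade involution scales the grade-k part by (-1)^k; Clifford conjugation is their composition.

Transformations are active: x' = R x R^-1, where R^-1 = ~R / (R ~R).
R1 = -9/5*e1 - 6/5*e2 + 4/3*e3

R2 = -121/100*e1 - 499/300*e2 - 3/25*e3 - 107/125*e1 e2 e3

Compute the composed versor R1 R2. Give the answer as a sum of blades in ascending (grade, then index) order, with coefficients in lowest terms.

Distribute over the terms of R1 (each basis-blade product reordered to ascending indices, repeated generators contracted through their squares):
(-9/5*e1) R2 = 1089/500 + 1497/500*e1 e2 + 27/125*e1 e3 + 963/625*e2 e3
(-6/5*e2) R2 = -499/250 - 363/250*e1 e2 + 642/625*e1 e3 + 18/125*e2 e3
(4/3*e3) R2 = 4/25 + 428/375*e1 e2 + 121/75*e1 e3 + 499/225*e2 e3
Summing the partial products and collecting blades:
Answer: 171/500 + 161/60*e1 e2 + 5356/1875*e1 e3 + 21952/5625*e2 e3


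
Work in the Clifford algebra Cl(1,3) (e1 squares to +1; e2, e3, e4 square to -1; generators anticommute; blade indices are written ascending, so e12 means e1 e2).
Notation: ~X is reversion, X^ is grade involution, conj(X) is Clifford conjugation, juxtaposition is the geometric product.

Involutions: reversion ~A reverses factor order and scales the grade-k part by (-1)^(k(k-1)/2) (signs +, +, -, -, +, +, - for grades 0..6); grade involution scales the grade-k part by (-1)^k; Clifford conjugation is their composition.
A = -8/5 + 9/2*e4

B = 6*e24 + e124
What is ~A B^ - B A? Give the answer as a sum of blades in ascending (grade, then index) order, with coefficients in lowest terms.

first term: 27*e2 + 9/2*e12 - 48/5*e24 + 8/5*e124
second term: -27*e2 - 9/2*e12 - 48/5*e24 - 8/5*e124
Answer: 54*e2 + 9*e12 + 16/5*e124


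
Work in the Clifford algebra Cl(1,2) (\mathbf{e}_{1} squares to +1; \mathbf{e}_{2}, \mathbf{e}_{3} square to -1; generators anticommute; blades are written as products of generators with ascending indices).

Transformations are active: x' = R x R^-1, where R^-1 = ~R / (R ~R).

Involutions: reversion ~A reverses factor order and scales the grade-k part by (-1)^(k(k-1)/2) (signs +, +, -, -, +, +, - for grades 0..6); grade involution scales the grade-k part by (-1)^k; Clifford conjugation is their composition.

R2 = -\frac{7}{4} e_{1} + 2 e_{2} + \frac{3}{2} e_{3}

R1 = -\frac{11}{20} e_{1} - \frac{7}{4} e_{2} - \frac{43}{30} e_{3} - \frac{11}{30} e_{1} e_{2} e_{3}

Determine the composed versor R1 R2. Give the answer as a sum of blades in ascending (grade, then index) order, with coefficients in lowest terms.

Distribute over the terms of R2 (each basis-blade product reordered to ascending indices, repeated generators contracted through their squares):
R1 (-\frac{7}{4} e_{1}) = \frac{77}{80} - \frac{49}{16} e_{1} e_{2} - \frac{301}{120} e_{1} e_{3} + \frac{77}{120} e_{2} e_{3}
R1 (2 e_{2}) = \frac{7}{2} - \frac{11}{10} e_{1} e_{2} - \frac{11}{15} e_{1} e_{3} + \frac{43}{15} e_{2} e_{3}
R1 (\frac{3}{2} e_{3}) = \frac{43}{20} + \frac{11}{20} e_{1} e_{2} - \frac{33}{40} e_{1} e_{3} - \frac{21}{8} e_{2} e_{3}
Summing the partial products and collecting blades:
Answer: \frac{529}{80} - \frac{289}{80} e_{1} e_{2} - \frac{61}{15} e_{1} e_{3} + \frac{53}{60} e_{2} e_{3}


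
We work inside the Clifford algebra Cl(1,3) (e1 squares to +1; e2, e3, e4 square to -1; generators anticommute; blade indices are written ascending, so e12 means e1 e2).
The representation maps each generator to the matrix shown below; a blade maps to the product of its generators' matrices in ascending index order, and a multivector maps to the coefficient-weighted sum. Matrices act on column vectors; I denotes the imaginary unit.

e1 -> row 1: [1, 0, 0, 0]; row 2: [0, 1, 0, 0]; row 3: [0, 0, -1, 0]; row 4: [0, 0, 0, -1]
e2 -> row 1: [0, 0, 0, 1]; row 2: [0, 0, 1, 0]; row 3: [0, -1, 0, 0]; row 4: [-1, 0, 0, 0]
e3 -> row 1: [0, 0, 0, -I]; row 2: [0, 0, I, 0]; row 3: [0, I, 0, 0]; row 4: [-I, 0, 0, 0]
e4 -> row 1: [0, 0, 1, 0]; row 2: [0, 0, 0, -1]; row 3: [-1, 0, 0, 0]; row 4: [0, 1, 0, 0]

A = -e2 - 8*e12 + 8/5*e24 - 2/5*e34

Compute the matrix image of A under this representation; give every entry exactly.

Bivector images (products of the table entries): rho(e12) = rho(e1)rho(e2) = row 1: [0, 0, 0, 1]; row 2: [0, 0, 1, 0]; row 3: [0, 1, 0, 0]; row 4: [1, 0, 0, 0]; rho(e24) = rho(e2)rho(e4) = row 1: [0, 1, 0, 0]; row 2: [-1, 0, 0, 0]; row 3: [0, 0, 0, 1]; row 4: [0, 0, -1, 0]; rho(e34) = rho(e3)rho(e4) = row 1: [0, -I, 0, 0]; row 2: [-I, 0, 0, 0]; row 3: [0, 0, 0, -I]; row 4: [0, 0, -I, 0].
M = (-1)*rho(e2) + (-8)*rho(e12) + (8/5)*rho(e24) + (-2/5)*rho(e34), summed entrywise:
Answer: row 1: [0, 8/5 + 2*I/5, 0, -9]; row 2: [-8/5 + 2*I/5, 0, -9, 0]; row 3: [0, -7, 0, 8/5 + 2*I/5]; row 4: [-7, 0, -8/5 + 2*I/5, 0]


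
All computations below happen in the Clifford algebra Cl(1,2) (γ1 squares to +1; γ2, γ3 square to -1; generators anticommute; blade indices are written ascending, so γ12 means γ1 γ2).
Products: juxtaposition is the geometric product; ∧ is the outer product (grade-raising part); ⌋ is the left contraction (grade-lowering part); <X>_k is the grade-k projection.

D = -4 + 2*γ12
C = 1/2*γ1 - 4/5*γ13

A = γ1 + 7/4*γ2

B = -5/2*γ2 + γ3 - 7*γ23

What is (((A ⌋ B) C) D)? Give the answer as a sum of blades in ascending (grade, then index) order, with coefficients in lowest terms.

step 1: 35/8 + 49/4*γ3
step 2: -609/80*γ1 - 77/8*γ13
step 3: 609/20*γ1 - 609/40*γ2 + 77/2*γ13 - 77/4*γ23
Answer: 609/20*γ1 - 609/40*γ2 + 77/2*γ13 - 77/4*γ23


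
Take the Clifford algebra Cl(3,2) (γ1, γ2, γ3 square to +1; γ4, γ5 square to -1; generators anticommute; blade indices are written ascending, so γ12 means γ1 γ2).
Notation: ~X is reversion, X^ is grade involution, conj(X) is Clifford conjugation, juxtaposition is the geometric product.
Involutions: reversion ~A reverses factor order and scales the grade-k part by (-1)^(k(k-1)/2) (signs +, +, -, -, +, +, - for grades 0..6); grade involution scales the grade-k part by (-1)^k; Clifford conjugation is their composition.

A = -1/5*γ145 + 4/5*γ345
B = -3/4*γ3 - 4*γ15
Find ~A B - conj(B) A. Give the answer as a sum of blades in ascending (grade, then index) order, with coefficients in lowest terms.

first term: 4/5*γ4 + 3/5*γ45 + 16/5*γ134 - 3/20*γ1345
second term: 4/5*γ4 + 3/5*γ45 - 16/5*γ134 + 3/20*γ1345
Answer: 32/5*γ134 - 3/10*γ1345


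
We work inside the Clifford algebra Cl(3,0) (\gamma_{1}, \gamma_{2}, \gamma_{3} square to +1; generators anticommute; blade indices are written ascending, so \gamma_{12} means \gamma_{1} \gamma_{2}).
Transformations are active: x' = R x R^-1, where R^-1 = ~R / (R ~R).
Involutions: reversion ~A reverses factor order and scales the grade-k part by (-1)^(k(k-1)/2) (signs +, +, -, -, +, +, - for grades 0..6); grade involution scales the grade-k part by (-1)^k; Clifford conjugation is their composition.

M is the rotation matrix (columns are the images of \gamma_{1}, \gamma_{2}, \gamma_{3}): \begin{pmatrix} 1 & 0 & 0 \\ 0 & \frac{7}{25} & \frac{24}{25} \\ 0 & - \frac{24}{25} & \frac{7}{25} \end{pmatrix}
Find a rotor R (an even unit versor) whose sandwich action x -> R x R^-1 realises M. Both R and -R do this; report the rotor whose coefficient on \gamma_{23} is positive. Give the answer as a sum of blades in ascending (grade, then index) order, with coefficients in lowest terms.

Method: write R = a + b12*\gamma_{12} + b13*\gamma_{13} + b23*\gamma_{23} with a^2 + b12^2 + b13^2 + b23^2 = 1 (so R^-1 = ~R). Expanding the columns R e_j ~R gives tr M = 4a^2 - 1 and, from the antisymmetric part, M21 - M12 = -4a*b12, M13 - M31 = 4a*b13, M32 - M23 = -4a*b23.
Here tr M = \frac{39}{25}, so a^2 = (1 + tr M)/4 = \frac{16}{25} and a = ±\frac{4}{5}. Taking a = \frac{4}{5}: M21 - M12 = 0, M13 - M31 = 0, M32 - M23 = -\frac{48}{25}, giving b12 = 0, b13 = 0, b23 = \frac{3}{5}, i.e. R = \frac{4}{5} + \frac{3}{5} \gamma_{23}.
Its \gamma_{23} coefficient is already positive.
Answer: \frac{4}{5} + \frac{3}{5} \gamma_{23}. Sheet selection: the two-to-one cover makes ±R indistinguishable at the matrix level (trace \frac{39}{25}), so uniqueness comes from the required sign on \gamma_{23}.


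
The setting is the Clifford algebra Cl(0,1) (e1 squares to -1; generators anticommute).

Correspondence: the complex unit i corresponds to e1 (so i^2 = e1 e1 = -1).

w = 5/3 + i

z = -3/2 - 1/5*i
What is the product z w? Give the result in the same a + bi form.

In blades: z = -3/2 - 1/5*e1, w = 5/3 + e1.
Distribute z over w term by term (generator squares from the signature, products reordered to ascending indices): (-3/2)*w = -5/2 - 3/2*e1; (-1/5*e1)*w = 1/5 - 1/3*e1.
Sum: -23/10 - 11/6*e1; translating back through the correspondence:
Answer: -23/10 - 11/6*i


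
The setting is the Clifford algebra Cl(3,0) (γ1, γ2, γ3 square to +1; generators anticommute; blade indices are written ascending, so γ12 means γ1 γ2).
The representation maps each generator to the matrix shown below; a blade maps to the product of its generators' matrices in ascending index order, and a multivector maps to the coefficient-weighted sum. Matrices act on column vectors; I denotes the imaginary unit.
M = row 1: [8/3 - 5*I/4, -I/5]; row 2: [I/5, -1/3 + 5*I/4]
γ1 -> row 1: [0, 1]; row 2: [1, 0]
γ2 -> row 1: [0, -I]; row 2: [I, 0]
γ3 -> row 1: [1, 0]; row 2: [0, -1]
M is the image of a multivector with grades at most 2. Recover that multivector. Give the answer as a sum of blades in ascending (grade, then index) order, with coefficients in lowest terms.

Method: 1, rho(γ1), rho(γ2), rho(γ3) form a trace-orthogonal basis of the 2x2 complex matrices (tr(X Y) = 2 if X = Y, else 0), so M = m0*1 + m1*rho(γ1) + m2*rho(γ2) + m3*rho(γ3) with m0 = tr(M)/2 = 7/6, m1 = tr(M rho(γ1))/2 = 0, m2 = tr(M rho(γ2))/2 = 1/5, m3 = tr(M rho(γ3))/2 = 3/2 - 5*I/4.
Multiplying table entries, the bivector images are rho(γ12) = I*rho(γ3), rho(γ13) = -I*rho(γ2), rho(γ23) = I*rho(γ1); with real blade coefficients the real parts of m0..m3 are the coefficients of 1, γ1, γ2, γ3 and the imaginary parts give the bivectors (γ23: Im m1, γ13: -Im m2, γ12: Im m3).
Answer: 7/6 + 1/5*γ2 + 3/2*γ3 - 5/4*γ12


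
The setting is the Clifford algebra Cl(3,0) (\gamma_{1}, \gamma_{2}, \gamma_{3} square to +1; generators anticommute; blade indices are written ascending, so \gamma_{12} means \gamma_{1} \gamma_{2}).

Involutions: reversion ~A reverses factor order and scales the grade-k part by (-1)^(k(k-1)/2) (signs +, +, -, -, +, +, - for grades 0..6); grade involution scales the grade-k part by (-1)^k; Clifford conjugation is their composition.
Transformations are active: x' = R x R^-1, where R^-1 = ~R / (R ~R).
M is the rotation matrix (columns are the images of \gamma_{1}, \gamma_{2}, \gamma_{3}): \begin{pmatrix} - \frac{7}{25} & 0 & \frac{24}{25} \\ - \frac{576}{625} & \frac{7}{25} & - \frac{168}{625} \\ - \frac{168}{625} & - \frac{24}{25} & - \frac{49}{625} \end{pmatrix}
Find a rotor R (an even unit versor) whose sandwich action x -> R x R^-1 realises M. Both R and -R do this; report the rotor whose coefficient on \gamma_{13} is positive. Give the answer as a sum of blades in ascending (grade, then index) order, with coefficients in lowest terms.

Method: write R = a + b12*\gamma_{12} + b13*\gamma_{13} + b23*\gamma_{23} with a^2 + b12^2 + b13^2 + b23^2 = 1 (so R^-1 = ~R). Expanding the columns R e_j ~R gives tr M = 4a^2 - 1 and, from the antisymmetric part, M21 - M12 = -4a*b12, M13 - M31 = 4a*b13, M32 - M23 = -4a*b23.
Here tr M = -\frac{49}{625}, so a^2 = (1 + tr M)/4 = \frac{144}{625} and a = ±\frac{12}{25}. Taking a = \frac{12}{25}: M21 - M12 = -\frac{576}{625}, M13 - M31 = \frac{768}{625}, M32 - M23 = -\frac{432}{625}, giving b12 = \frac{12}{25}, b13 = \frac{16}{25}, b23 = \frac{9}{25}, i.e. R = \frac{12}{25} + \frac{12}{25} \gamma_{12} + \frac{16}{25} \gamma_{13} + \frac{9}{25} \gamma_{23}.
Its \gamma_{13} coefficient is already positive.
Answer: \frac{12}{25} + \frac{12}{25} \gamma_{12} + \frac{16}{25} \gamma_{13} + \frac{9}{25} \gamma_{23}. Key observation: the double cover Spin(3) -> SO(3) sends R and -R to the same matrix (trace -\frac{49}{625} here), so the stated sign of the \gamma_{13} coefficient is what selects one sheet.
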